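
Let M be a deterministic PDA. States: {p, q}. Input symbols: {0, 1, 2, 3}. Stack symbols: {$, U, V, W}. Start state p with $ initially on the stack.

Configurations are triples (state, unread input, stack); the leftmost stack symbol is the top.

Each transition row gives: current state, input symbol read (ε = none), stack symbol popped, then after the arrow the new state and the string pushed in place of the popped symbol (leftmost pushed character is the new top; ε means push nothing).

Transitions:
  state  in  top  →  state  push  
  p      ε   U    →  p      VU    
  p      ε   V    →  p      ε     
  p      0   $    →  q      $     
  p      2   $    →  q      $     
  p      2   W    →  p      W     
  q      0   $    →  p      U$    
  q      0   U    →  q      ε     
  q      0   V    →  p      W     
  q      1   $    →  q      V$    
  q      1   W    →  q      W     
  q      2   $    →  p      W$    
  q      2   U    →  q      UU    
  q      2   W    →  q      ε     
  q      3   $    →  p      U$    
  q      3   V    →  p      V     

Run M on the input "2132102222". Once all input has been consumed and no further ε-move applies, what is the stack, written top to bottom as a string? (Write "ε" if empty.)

(p, 2132102222, $) ⊢ (q, 132102222, $) ⊢ (q, 32102222, V$) ⊢ (p, 2102222, V$) ⊢ (p, 2102222, $) ⊢ (q, 102222, $) ⊢ (q, 02222, V$) ⊢ (p, 2222, W$) ⊢ (p, 222, W$) ⊢ (p, 22, W$) ⊢ (p, 2, W$) ⊢ (p, ε, W$)
All input consumed in state p with stack W$.

W$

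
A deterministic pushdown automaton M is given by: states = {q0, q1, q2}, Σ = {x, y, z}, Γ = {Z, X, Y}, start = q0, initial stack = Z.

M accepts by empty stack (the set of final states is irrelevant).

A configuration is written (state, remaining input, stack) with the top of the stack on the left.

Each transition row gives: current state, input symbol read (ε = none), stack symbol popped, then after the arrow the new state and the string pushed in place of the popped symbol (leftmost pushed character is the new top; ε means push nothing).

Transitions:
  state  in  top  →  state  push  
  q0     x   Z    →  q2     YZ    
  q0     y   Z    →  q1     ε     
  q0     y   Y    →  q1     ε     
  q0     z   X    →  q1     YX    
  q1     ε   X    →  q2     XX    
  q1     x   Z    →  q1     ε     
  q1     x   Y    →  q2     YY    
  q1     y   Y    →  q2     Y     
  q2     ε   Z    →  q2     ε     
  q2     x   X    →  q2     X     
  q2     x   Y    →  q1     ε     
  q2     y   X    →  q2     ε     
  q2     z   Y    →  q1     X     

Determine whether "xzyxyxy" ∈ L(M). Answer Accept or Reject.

Reject

(q0, xzyxyxy, Z) ⊢ (q2, zyxyxy, YZ) ⊢ (q1, yxyxy, XZ) ⊢ (q2, yxyxy, XXZ) ⊢ (q2, xyxy, XZ) ⊢ (q2, yxy, XZ) ⊢ (q2, xy, Z) ⊢ (q2, xy, ε)
No transition applies at (q2, xy, ε); input not fully consumed.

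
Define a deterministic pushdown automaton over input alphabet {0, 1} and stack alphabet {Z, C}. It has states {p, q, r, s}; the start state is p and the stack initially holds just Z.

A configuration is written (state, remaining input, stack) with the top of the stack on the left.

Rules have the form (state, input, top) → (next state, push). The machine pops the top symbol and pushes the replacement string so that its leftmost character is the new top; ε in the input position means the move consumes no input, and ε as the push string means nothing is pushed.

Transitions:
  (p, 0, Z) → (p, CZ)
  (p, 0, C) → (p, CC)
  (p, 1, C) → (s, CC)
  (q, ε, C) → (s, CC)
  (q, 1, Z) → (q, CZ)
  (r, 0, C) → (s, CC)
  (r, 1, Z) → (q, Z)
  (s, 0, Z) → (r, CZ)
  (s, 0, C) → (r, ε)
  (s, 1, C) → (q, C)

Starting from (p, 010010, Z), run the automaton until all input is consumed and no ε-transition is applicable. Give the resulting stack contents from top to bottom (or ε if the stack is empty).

CCZ

(p, 010010, Z)
  read 0, top Z: go to p, push CZ → (p, 10010, CZ)
  read 1, top C: go to s, push CC → (s, 0010, CCZ)
  read 0, top C: go to r, push ε → (r, 010, CZ)
  read 0, top C: go to s, push CC → (s, 10, CCZ)
  read 1, top C: go to q, push C → (q, 0, CCZ)
  ε-move, top C: go to s, push CC → (s, 0, CCCZ)
  read 0, top C: go to r, push ε → (r, ε, CCZ)
All input consumed in state r with stack CCZ.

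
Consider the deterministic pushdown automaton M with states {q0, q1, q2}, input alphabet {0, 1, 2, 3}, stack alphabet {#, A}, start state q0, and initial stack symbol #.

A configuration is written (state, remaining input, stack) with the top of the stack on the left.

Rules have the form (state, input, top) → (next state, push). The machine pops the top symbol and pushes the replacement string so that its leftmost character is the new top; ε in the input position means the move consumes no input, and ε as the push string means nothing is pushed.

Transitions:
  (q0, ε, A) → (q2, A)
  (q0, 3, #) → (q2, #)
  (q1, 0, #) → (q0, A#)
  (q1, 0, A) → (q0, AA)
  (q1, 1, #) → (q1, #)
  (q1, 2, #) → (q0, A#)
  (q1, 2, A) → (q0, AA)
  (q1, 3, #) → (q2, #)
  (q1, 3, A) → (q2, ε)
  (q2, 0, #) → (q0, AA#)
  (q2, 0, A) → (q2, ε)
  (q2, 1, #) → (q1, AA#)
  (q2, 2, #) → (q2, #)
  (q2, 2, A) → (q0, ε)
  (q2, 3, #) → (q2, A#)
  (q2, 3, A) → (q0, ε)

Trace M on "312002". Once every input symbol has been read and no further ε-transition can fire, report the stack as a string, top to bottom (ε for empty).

#

(q0, 312002, #)
  read 3, top #: go to q2, push # → (q2, 12002, #)
  read 1, top #: go to q1, push AA# → (q1, 2002, AA#)
  read 2, top A: go to q0, push AA → (q0, 002, AAA#)
  ε-move, top A: go to q2, push A → (q2, 002, AAA#)
  read 0, top A: go to q2, push ε → (q2, 02, AA#)
  read 0, top A: go to q2, push ε → (q2, 2, A#)
  read 2, top A: go to q0, push ε → (q0, ε, #)
All input consumed in state q0 with stack #.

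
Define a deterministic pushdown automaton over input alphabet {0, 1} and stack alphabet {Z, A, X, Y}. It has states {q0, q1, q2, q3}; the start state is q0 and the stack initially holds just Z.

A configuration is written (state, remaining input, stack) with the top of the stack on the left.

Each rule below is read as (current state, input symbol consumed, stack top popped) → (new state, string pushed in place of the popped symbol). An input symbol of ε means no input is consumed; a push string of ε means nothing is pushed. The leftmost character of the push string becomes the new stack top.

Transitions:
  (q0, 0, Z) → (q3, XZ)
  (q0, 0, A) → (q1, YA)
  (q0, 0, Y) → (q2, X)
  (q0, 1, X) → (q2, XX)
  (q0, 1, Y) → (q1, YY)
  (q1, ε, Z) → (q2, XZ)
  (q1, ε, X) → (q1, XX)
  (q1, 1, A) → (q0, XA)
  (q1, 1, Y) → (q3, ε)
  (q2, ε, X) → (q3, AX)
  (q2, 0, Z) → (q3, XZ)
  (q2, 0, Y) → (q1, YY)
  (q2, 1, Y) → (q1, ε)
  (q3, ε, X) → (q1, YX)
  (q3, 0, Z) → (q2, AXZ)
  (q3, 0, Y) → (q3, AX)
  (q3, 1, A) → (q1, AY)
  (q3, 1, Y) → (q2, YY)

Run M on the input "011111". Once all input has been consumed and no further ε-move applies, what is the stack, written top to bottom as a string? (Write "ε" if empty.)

YXZ

(q0, 011111, Z)
  read 0, top Z: go to q3, push XZ → (q3, 11111, XZ)
  ε-move, top X: go to q1, push YX → (q1, 11111, YXZ)
  read 1, top Y: go to q3, push ε → (q3, 1111, XZ)
  ε-move, top X: go to q1, push YX → (q1, 1111, YXZ)
  read 1, top Y: go to q3, push ε → (q3, 111, XZ)
  ε-move, top X: go to q1, push YX → (q1, 111, YXZ)
  read 1, top Y: go to q3, push ε → (q3, 11, XZ)
  ε-move, top X: go to q1, push YX → (q1, 11, YXZ)
  read 1, top Y: go to q3, push ε → (q3, 1, XZ)
  ε-move, top X: go to q1, push YX → (q1, 1, YXZ)
  read 1, top Y: go to q3, push ε → (q3, ε, XZ)
  ε-move, top X: go to q1, push YX → (q1, ε, YXZ)
All input consumed in state q1 with stack YXZ.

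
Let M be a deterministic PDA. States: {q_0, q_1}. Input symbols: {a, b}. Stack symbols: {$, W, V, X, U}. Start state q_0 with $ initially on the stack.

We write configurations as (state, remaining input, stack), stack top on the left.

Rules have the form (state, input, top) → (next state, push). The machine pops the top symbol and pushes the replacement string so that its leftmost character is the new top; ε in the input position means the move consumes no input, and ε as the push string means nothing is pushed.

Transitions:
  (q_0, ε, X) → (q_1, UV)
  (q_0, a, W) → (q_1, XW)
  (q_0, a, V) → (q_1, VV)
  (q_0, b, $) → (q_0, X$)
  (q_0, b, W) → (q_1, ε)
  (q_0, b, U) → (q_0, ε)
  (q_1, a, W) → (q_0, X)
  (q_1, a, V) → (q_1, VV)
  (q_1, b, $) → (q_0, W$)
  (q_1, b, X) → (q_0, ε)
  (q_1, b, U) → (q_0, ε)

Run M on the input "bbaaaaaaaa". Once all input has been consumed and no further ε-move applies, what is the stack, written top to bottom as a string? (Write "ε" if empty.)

VVVVVVVVV$

(q_0, bbaaaaaaaa, $)
  read b, top $: go to q_0, push X$ → (q_0, baaaaaaaa, X$)
  ε-move, top X: go to q_1, push UV → (q_1, baaaaaaaa, UV$)
  read b, top U: go to q_0, push ε → (q_0, aaaaaaaa, V$)
  read a, top V: go to q_1, push VV → (q_1, aaaaaaa, VV$)
  read a, top V: go to q_1, push VV → (q_1, aaaaaa, VVV$)
  read a, top V: go to q_1, push VV → (q_1, aaaaa, VVVV$)
  read a, top V: go to q_1, push VV → (q_1, aaaa, VVVVV$)
  read a, top V: go to q_1, push VV → (q_1, aaa, VVVVVV$)
  read a, top V: go to q_1, push VV → (q_1, aa, VVVVVVV$)
  read a, top V: go to q_1, push VV → (q_1, a, VVVVVVVV$)
  read a, top V: go to q_1, push VV → (q_1, ε, VVVVVVVVV$)
All input consumed in state q_1 with stack VVVVVVVVV$.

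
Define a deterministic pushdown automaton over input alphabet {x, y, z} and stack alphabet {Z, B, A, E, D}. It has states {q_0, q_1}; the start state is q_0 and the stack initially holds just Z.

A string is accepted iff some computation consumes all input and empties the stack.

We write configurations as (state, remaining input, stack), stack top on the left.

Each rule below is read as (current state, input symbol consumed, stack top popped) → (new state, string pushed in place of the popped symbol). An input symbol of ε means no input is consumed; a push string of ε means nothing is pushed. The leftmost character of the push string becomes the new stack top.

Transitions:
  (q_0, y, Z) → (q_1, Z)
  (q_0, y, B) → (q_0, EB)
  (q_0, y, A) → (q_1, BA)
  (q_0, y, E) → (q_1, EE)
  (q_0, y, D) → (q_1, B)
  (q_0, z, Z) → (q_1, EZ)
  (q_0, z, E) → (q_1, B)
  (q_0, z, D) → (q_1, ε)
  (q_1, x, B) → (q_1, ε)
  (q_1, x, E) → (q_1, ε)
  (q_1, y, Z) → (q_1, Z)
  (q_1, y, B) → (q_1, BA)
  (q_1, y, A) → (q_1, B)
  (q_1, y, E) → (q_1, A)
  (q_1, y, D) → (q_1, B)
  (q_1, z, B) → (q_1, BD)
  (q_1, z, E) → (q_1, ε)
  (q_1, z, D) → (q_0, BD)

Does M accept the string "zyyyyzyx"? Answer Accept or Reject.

(q_0, zyyyyzyx, Z)
  read z, top Z: go to q_1, push EZ → (q_1, yyyyzyx, EZ)
  read y, top E: go to q_1, push A → (q_1, yyyzyx, AZ)
  read y, top A: go to q_1, push B → (q_1, yyzyx, BZ)
  read y, top B: go to q_1, push BA → (q_1, yzyx, BAZ)
  read y, top B: go to q_1, push BA → (q_1, zyx, BAAZ)
  read z, top B: go to q_1, push BD → (q_1, yx, BDAAZ)
  read y, top B: go to q_1, push BA → (q_1, x, BADAAZ)
  read x, top B: go to q_1, push ε → (q_1, ε, ADAAZ)
All input consumed; stack is ADAAZ, not empty, and no further ε-move applies.

Reject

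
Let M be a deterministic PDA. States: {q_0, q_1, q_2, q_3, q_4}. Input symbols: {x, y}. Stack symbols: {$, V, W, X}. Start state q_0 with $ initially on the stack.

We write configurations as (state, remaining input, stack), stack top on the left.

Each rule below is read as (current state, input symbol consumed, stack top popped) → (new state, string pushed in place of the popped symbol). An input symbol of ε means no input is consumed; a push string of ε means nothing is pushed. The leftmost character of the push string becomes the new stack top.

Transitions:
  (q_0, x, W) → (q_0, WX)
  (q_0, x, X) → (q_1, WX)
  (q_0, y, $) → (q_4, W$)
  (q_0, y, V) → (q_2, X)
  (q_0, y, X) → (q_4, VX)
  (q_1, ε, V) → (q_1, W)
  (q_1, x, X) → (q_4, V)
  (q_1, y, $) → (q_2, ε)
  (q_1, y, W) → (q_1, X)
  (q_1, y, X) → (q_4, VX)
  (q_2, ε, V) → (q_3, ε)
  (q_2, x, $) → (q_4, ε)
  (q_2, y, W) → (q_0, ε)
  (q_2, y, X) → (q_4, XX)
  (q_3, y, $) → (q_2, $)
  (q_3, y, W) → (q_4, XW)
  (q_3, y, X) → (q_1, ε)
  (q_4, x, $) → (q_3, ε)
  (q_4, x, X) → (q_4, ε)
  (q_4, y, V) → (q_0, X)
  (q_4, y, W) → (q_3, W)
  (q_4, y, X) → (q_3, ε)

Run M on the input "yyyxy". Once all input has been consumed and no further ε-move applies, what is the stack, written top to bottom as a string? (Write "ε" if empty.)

(q_0, yyyxy, $) ⊢ (q_4, yyxy, W$) ⊢ (q_3, yxy, W$) ⊢ (q_4, xy, XW$) ⊢ (q_4, y, W$) ⊢ (q_3, ε, W$)
All input consumed in state q_3 with stack W$.

W$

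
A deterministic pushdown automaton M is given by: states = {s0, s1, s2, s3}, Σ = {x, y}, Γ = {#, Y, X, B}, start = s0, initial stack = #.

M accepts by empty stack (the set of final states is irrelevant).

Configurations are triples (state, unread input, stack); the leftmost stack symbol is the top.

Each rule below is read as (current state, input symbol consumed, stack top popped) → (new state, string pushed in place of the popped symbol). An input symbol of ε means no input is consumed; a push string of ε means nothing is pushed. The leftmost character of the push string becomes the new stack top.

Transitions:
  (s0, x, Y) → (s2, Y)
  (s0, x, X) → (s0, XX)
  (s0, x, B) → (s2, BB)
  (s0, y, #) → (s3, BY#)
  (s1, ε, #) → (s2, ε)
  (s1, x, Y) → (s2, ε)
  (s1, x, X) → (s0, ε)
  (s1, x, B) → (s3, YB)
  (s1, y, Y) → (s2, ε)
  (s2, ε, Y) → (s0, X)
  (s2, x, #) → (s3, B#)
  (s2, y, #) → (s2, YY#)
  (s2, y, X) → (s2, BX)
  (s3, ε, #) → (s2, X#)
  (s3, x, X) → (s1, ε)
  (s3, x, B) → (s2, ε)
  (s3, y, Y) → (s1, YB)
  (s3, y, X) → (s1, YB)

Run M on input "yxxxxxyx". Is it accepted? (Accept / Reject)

(s0, yxxxxxyx, #)
  read y, top #: go to s3, push BY# → (s3, xxxxxyx, BY#)
  read x, top B: go to s2, push ε → (s2, xxxxyx, Y#)
  ε-move, top Y: go to s0, push X → (s0, xxxxyx, X#)
  read x, top X: go to s0, push XX → (s0, xxxyx, XX#)
  read x, top X: go to s0, push XX → (s0, xxyx, XXX#)
  read x, top X: go to s0, push XX → (s0, xyx, XXXX#)
  read x, top X: go to s0, push XX → (s0, yx, XXXXX#)
No transition applies at (s0, yx, XXXXX#); input not fully consumed.

Reject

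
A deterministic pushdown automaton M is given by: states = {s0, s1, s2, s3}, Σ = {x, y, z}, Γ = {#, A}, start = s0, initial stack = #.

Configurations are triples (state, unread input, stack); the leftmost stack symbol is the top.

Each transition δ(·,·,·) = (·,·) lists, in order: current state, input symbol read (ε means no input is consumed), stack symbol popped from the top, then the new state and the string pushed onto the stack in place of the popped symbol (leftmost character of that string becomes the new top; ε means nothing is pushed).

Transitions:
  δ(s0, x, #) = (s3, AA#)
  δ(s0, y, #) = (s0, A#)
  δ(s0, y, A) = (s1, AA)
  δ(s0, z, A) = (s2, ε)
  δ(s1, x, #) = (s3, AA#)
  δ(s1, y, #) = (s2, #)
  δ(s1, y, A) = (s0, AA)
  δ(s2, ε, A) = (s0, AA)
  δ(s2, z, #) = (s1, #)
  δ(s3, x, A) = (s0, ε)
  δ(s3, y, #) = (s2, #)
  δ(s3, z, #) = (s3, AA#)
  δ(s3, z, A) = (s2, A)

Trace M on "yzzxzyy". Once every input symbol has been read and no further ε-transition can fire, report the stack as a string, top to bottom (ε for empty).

(s0, yzzxzyy, #)
  read y, top #: go to s0, push A# → (s0, zzxzyy, A#)
  read z, top A: go to s2, push ε → (s2, zxzyy, #)
  read z, top #: go to s1, push # → (s1, xzyy, #)
  read x, top #: go to s3, push AA# → (s3, zyy, AA#)
  read z, top A: go to s2, push A → (s2, yy, AA#)
  ε-move, top A: go to s0, push AA → (s0, yy, AAA#)
  read y, top A: go to s1, push AA → (s1, y, AAAA#)
  read y, top A: go to s0, push AA → (s0, ε, AAAAA#)
All input consumed in state s0 with stack AAAAA#.

AAAAA#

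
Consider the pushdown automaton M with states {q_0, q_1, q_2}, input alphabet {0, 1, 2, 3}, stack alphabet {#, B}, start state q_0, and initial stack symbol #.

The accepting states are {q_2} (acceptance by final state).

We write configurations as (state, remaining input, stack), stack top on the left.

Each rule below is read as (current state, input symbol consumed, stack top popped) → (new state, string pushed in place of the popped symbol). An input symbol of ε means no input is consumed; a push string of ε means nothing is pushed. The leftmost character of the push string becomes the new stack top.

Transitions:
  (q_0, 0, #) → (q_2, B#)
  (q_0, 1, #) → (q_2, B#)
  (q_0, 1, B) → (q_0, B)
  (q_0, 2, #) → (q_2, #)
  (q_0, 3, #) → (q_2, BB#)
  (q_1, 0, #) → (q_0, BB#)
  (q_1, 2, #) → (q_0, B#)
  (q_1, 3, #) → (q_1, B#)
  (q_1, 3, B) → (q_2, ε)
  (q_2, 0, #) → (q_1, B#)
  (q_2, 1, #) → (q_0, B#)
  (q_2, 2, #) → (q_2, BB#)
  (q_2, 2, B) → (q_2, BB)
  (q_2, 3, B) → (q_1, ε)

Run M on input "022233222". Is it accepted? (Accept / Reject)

Accept

One accepting computation: (q_0, 022233222, #) ⊢ (q_2, 22233222, B#) ⊢ (q_2, 2233222, BB#) ⊢ (q_2, 233222, BBB#) ⊢ (q_2, 33222, BBBB#) ⊢ (q_1, 3222, BBB#) ⊢ (q_2, 222, BB#) ⊢ (q_2, 22, BBB#) ⊢ (q_2, 2, BBBB#) ⊢ (q_2, ε, BBBBB#)
All input consumed and state q_2 ∈ F.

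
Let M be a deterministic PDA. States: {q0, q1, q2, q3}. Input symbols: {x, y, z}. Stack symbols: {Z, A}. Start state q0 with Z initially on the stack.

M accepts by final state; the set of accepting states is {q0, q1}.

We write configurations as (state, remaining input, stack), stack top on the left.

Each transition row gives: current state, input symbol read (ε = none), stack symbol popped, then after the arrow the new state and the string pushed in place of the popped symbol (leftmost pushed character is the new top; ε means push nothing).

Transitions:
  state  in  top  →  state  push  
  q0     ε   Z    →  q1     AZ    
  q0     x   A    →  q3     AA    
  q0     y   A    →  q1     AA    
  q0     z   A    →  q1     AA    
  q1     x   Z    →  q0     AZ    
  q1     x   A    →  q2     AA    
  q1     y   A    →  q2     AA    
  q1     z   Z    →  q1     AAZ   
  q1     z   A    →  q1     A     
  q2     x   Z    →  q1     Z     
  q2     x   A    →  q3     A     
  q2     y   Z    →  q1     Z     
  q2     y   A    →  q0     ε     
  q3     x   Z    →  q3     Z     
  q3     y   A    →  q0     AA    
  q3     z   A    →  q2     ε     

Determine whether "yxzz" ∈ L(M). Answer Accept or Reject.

(q0, yxzz, Z) ⊢ (q1, yxzz, AZ) ⊢ (q2, xzz, AAZ) ⊢ (q3, zz, AAZ) ⊢ (q2, z, AZ)
No transition applies at (q2, z, AZ); input not fully consumed.

Reject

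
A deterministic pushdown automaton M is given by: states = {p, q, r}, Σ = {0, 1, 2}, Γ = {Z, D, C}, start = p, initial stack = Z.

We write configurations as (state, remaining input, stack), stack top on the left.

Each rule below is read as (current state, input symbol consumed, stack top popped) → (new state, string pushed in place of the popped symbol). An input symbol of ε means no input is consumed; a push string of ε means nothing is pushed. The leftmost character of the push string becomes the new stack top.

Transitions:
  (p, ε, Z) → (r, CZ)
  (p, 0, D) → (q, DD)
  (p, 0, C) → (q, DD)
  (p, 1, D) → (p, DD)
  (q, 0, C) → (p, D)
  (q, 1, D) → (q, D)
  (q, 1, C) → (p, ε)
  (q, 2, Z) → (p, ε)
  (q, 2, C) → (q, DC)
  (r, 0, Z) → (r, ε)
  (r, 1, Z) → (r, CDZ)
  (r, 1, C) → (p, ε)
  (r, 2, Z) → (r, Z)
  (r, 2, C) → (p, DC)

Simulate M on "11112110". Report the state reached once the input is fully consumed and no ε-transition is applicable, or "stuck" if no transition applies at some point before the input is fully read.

q

(p, 11112110, Z)
  ε-move, top Z: go to r, push CZ → (r, 11112110, CZ)
  read 1, top C: go to p, push ε → (p, 1112110, Z)
  ε-move, top Z: go to r, push CZ → (r, 1112110, CZ)
  read 1, top C: go to p, push ε → (p, 112110, Z)
  ε-move, top Z: go to r, push CZ → (r, 112110, CZ)
  read 1, top C: go to p, push ε → (p, 12110, Z)
  ε-move, top Z: go to r, push CZ → (r, 12110, CZ)
  read 1, top C: go to p, push ε → (p, 2110, Z)
  ε-move, top Z: go to r, push CZ → (r, 2110, CZ)
  read 2, top C: go to p, push DC → (p, 110, DCZ)
  read 1, top D: go to p, push DD → (p, 10, DDCZ)
  read 1, top D: go to p, push DD → (p, 0, DDDCZ)
  read 0, top D: go to q, push DD → (q, ε, DDDDCZ)
All input consumed; M is in state q.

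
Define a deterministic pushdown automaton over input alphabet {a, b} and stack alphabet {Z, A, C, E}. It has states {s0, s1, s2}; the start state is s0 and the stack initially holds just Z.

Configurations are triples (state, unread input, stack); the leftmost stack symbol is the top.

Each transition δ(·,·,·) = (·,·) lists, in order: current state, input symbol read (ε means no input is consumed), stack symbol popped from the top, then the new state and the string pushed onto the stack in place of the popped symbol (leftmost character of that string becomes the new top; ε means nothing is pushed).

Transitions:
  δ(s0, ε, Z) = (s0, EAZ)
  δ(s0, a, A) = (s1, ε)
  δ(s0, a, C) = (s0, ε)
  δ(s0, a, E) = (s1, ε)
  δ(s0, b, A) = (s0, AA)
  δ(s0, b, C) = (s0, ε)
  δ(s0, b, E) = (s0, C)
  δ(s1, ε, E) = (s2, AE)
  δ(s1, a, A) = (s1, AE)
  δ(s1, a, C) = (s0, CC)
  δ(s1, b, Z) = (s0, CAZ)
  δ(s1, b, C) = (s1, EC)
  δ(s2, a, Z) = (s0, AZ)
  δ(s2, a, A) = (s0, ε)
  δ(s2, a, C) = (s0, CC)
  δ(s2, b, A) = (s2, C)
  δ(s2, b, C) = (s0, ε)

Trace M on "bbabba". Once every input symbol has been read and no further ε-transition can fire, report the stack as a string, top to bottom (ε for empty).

(s0, bbabba, Z)
  ε-move, top Z: go to s0, push EAZ → (s0, bbabba, EAZ)
  read b, top E: go to s0, push C → (s0, babba, CAZ)
  read b, top C: go to s0, push ε → (s0, abba, AZ)
  read a, top A: go to s1, push ε → (s1, bba, Z)
  read b, top Z: go to s0, push CAZ → (s0, ba, CAZ)
  read b, top C: go to s0, push ε → (s0, a, AZ)
  read a, top A: go to s1, push ε → (s1, ε, Z)
All input consumed in state s1 with stack Z.

Z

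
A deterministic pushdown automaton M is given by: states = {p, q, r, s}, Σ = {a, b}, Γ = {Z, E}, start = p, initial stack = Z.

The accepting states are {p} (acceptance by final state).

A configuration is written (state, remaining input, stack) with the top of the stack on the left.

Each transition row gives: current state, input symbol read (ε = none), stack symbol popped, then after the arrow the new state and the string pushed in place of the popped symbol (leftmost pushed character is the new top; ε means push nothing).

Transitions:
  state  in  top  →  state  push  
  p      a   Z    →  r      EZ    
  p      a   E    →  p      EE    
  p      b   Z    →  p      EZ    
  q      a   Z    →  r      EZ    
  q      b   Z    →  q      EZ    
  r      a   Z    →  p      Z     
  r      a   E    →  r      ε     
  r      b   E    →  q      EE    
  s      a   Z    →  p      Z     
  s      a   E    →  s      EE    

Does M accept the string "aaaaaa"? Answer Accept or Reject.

Accept

(p, aaaaaa, Z) ⊢ (r, aaaaa, EZ) ⊢ (r, aaaa, Z) ⊢ (p, aaa, Z) ⊢ (r, aa, EZ) ⊢ (r, a, Z) ⊢ (p, ε, Z)
All input consumed; state p ∈ F.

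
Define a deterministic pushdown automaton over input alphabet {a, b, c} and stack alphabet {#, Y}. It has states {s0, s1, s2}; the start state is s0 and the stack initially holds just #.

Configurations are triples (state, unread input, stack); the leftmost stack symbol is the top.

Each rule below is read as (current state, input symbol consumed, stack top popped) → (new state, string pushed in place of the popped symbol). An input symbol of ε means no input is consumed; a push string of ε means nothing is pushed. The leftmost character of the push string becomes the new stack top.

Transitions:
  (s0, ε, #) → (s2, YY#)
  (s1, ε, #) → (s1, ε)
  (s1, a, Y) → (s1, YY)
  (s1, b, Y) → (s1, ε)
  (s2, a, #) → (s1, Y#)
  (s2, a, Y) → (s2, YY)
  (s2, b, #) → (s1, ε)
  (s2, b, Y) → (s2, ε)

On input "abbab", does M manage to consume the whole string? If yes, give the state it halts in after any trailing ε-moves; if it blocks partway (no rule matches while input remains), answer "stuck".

(s0, abbab, #)
  ε-move, top #: go to s2, push YY# → (s2, abbab, YY#)
  read a, top Y: go to s2, push YY → (s2, bbab, YYY#)
  read b, top Y: go to s2, push ε → (s2, bab, YY#)
  read b, top Y: go to s2, push ε → (s2, ab, Y#)
  read a, top Y: go to s2, push YY → (s2, b, YY#)
  read b, top Y: go to s2, push ε → (s2, ε, Y#)
All input consumed; M is in state s2.

s2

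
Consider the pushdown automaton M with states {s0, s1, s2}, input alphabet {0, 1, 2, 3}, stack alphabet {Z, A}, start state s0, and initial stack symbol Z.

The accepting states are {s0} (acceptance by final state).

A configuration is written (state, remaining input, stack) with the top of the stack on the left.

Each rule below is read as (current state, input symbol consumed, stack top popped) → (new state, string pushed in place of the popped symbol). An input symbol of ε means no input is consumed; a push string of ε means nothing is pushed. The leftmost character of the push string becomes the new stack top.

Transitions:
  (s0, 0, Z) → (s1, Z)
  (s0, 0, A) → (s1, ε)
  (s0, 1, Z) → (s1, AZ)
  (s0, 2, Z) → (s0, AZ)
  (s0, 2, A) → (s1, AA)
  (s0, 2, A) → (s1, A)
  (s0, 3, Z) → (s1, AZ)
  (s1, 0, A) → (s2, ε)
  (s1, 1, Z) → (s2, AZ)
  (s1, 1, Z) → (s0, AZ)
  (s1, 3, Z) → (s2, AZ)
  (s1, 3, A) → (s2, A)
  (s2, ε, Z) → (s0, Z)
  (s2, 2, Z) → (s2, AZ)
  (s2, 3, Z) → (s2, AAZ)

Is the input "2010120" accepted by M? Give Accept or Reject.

One accepting computation: (s0, 2010120, Z) ⊢ (s0, 010120, AZ) ⊢ (s1, 10120, Z) ⊢ (s0, 0120, AZ) ⊢ (s1, 120, Z) ⊢ (s0, 20, AZ) ⊢ (s1, 0, AZ) ⊢ (s2, ε, Z) ⊢ (s0, ε, Z)
All input consumed and state s0 ∈ F.

Accept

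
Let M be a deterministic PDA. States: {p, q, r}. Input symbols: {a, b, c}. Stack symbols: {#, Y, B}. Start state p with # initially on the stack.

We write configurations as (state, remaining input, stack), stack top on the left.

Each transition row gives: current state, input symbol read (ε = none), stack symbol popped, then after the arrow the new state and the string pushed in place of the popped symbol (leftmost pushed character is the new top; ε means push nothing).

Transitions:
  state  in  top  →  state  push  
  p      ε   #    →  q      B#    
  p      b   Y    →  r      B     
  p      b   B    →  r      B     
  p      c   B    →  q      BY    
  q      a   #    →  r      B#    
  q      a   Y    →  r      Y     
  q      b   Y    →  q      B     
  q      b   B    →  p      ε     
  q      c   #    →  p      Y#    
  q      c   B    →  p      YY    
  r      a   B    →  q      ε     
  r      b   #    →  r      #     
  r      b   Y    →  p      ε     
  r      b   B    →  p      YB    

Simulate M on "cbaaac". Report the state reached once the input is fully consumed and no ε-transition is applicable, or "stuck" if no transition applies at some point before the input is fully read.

stuck

(p, cbaaac, #)
  ε-move, top #: go to q, push B# → (q, cbaaac, B#)
  read c, top B: go to p, push YY → (p, baaac, YY#)
  read b, top Y: go to r, push B → (r, aaac, BY#)
  read a, top B: go to q, push ε → (q, aac, Y#)
  read a, top Y: go to r, push Y → (r, ac, Y#)
No transition for (r, a, top Y); M blocks with input ac remaining.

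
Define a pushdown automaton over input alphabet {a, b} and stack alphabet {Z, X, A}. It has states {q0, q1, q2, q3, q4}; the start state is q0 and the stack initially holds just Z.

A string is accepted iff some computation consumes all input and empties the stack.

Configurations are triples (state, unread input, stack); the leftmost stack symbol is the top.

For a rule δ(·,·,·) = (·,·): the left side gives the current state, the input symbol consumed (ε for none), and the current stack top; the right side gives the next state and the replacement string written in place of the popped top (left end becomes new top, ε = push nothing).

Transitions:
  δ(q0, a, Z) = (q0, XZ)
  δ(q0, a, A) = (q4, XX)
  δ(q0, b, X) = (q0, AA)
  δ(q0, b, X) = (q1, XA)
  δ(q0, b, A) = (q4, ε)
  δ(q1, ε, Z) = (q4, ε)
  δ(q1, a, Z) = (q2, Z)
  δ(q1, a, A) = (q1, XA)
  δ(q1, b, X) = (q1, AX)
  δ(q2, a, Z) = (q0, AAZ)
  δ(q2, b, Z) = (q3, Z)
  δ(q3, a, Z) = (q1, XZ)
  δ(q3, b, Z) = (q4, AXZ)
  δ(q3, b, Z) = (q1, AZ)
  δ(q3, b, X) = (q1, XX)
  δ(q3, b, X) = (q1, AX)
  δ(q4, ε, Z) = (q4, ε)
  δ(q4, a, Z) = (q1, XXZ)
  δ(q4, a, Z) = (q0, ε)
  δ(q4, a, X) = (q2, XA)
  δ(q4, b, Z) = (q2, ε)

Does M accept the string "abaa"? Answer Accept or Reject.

Reject

No computation consumes all input and empties the stack.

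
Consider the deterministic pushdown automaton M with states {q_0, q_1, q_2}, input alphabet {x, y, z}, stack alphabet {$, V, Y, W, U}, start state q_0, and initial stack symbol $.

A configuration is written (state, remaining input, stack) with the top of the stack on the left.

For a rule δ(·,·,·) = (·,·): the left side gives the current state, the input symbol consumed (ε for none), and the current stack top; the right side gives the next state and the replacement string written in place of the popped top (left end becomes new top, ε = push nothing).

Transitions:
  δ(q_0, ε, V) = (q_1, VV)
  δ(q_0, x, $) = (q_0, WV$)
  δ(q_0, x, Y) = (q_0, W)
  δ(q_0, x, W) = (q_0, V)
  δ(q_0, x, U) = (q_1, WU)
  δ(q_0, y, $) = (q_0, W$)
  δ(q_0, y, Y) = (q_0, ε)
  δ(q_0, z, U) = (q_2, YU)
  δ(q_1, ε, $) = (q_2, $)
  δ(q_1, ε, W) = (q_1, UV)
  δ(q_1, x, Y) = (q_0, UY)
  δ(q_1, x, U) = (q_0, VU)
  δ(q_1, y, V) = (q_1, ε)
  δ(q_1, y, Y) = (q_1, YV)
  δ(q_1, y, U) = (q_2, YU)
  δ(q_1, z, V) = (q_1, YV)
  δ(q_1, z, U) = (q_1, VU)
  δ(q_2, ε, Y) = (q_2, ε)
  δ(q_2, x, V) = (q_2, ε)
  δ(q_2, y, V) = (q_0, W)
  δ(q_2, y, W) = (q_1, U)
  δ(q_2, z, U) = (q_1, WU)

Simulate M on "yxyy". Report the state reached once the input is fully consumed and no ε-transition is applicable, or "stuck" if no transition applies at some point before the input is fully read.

q_2

(q_0, yxyy, $)
  read y, top $: go to q_0, push W$ → (q_0, xyy, W$)
  read x, top W: go to q_0, push V → (q_0, yy, V$)
  ε-move, top V: go to q_1, push VV → (q_1, yy, VV$)
  read y, top V: go to q_1, push ε → (q_1, y, V$)
  read y, top V: go to q_1, push ε → (q_1, ε, $)
  ε-move, top $: go to q_2, push $ → (q_2, ε, $)
All input consumed; M is in state q_2.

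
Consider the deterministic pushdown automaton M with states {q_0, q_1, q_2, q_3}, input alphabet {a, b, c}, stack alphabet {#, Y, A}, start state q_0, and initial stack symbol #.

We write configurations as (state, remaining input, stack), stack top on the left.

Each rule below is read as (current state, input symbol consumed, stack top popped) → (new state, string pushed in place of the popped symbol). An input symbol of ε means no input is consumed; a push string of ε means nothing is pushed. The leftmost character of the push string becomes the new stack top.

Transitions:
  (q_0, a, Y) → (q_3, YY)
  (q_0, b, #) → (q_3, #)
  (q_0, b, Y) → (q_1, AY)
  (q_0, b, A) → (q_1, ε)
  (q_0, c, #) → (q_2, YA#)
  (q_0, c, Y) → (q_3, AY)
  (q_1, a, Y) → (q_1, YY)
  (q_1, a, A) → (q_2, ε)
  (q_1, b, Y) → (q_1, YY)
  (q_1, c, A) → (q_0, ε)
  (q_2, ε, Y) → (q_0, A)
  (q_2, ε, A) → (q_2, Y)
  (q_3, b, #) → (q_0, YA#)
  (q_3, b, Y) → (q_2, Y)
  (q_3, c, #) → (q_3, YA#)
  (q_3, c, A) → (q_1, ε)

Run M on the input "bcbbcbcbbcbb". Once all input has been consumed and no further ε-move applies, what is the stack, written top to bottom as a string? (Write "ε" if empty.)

(q_0, bcbbcbcbbcbb, #)
  read b, top #: go to q_3, push # → (q_3, cbbcbcbbcbb, #)
  read c, top #: go to q_3, push YA# → (q_3, bbcbcbbcbb, YA#)
  read b, top Y: go to q_2, push Y → (q_2, bcbcbbcbb, YA#)
  ε-move, top Y: go to q_0, push A → (q_0, bcbcbbcbb, AA#)
  read b, top A: go to q_1, push ε → (q_1, cbcbbcbb, A#)
  read c, top A: go to q_0, push ε → (q_0, bcbbcbb, #)
  read b, top #: go to q_3, push # → (q_3, cbbcbb, #)
  read c, top #: go to q_3, push YA# → (q_3, bbcbb, YA#)
  read b, top Y: go to q_2, push Y → (q_2, bcbb, YA#)
  ε-move, top Y: go to q_0, push A → (q_0, bcbb, AA#)
  read b, top A: go to q_1, push ε → (q_1, cbb, A#)
  read c, top A: go to q_0, push ε → (q_0, bb, #)
  read b, top #: go to q_3, push # → (q_3, b, #)
  read b, top #: go to q_0, push YA# → (q_0, ε, YA#)
All input consumed in state q_0 with stack YA#.

YA#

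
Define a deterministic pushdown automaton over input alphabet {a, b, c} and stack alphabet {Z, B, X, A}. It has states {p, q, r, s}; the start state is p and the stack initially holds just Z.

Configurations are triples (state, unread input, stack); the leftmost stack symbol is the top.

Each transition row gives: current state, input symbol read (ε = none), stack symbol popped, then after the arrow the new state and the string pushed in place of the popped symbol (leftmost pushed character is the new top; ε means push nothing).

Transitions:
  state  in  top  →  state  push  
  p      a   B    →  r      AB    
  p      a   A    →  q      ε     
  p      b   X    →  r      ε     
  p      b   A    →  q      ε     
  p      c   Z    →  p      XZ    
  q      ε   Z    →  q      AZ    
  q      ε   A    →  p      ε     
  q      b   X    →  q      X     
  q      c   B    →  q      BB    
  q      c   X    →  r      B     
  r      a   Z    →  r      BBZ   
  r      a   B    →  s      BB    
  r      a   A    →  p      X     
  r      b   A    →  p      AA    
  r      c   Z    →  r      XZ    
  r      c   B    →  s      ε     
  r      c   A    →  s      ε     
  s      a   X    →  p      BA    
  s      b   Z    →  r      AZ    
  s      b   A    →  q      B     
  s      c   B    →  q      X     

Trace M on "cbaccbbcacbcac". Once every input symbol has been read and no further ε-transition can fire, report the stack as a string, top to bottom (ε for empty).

(p, cbaccbbcacbcac, Z)
  read c, top Z: go to p, push XZ → (p, baccbbcacbcac, XZ)
  read b, top X: go to r, push ε → (r, accbbcacbcac, Z)
  read a, top Z: go to r, push BBZ → (r, ccbbcacbcac, BBZ)
  read c, top B: go to s, push ε → (s, cbbcacbcac, BZ)
  read c, top B: go to q, push X → (q, bbcacbcac, XZ)
  read b, top X: go to q, push X → (q, bcacbcac, XZ)
  read b, top X: go to q, push X → (q, cacbcac, XZ)
  read c, top X: go to r, push B → (r, acbcac, BZ)
  read a, top B: go to s, push BB → (s, cbcac, BBZ)
  read c, top B: go to q, push X → (q, bcac, XBZ)
  read b, top X: go to q, push X → (q, cac, XBZ)
  read c, top X: go to r, push B → (r, ac, BBZ)
  read a, top B: go to s, push BB → (s, c, BBBZ)
  read c, top B: go to q, push X → (q, ε, XBBZ)
All input consumed in state q with stack XBBZ.

XBBZ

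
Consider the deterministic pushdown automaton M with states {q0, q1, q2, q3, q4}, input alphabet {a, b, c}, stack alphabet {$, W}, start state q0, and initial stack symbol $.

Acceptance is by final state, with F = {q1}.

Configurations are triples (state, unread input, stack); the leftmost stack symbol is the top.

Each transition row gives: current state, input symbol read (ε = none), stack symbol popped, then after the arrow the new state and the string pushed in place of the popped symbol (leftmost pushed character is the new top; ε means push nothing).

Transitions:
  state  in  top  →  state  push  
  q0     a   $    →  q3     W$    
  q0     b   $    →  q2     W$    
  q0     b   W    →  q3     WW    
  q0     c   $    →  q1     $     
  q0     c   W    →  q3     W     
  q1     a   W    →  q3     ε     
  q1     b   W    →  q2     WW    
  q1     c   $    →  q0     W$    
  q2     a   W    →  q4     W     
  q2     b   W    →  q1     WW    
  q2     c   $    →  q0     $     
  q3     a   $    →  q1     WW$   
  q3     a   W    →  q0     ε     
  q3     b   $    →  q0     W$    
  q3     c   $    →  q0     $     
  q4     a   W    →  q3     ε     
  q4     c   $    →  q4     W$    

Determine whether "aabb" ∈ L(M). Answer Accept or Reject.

Accept

(q0, aabb, $) ⊢ (q3, abb, W$) ⊢ (q0, bb, $) ⊢ (q2, b, W$) ⊢ (q1, ε, WW$)
All input consumed; state q1 ∈ F.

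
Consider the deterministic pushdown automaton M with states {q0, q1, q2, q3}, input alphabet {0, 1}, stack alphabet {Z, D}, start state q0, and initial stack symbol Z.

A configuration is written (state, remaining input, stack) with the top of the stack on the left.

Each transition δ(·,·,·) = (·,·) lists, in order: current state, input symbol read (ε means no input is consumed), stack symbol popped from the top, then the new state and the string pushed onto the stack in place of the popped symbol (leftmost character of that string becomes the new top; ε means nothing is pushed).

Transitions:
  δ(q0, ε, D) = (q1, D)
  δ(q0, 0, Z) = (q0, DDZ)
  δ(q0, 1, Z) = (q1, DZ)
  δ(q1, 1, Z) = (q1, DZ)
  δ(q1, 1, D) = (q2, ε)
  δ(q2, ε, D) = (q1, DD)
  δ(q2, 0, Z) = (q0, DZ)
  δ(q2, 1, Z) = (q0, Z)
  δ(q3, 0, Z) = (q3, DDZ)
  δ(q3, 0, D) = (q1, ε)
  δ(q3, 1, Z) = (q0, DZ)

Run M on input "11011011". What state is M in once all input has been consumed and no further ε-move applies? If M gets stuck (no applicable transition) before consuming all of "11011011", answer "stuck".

(q0, 11011011, Z)
  read 1, top Z: go to q1, push DZ → (q1, 1011011, DZ)
  read 1, top D: go to q2, push ε → (q2, 011011, Z)
  read 0, top Z: go to q0, push DZ → (q0, 11011, DZ)
  ε-move, top D: go to q1, push D → (q1, 11011, DZ)
  read 1, top D: go to q2, push ε → (q2, 1011, Z)
  read 1, top Z: go to q0, push Z → (q0, 011, Z)
  read 0, top Z: go to q0, push DDZ → (q0, 11, DDZ)
  ε-move, top D: go to q1, push D → (q1, 11, DDZ)
  read 1, top D: go to q2, push ε → (q2, 1, DZ)
  ε-move, top D: go to q1, push DD → (q1, 1, DDZ)
  read 1, top D: go to q2, push ε → (q2, ε, DZ)
  ε-move, top D: go to q1, push DD → (q1, ε, DDZ)
All input consumed; M is in state q1.

q1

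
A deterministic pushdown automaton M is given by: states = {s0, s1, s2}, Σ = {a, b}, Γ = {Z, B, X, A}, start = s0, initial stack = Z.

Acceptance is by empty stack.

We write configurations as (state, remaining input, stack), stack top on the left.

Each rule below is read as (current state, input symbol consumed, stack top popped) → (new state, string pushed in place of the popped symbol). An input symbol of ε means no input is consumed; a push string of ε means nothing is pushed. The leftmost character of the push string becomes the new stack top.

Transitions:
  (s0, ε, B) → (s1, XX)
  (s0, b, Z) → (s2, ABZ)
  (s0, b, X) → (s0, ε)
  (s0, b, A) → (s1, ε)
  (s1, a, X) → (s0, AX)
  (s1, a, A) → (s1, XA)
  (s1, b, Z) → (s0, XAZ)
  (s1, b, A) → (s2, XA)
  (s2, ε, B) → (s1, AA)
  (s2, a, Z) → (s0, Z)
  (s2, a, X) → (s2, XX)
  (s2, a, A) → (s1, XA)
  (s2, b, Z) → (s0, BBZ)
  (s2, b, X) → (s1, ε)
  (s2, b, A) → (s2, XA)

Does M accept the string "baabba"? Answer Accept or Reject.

(s0, baabba, Z)
  read b, top Z: go to s2, push ABZ → (s2, aabba, ABZ)
  read a, top A: go to s1, push XA → (s1, abba, XABZ)
  read a, top X: go to s0, push AX → (s0, bba, AXABZ)
  read b, top A: go to s1, push ε → (s1, ba, XABZ)
No transition applies at (s1, ba, XABZ); input not fully consumed.

Reject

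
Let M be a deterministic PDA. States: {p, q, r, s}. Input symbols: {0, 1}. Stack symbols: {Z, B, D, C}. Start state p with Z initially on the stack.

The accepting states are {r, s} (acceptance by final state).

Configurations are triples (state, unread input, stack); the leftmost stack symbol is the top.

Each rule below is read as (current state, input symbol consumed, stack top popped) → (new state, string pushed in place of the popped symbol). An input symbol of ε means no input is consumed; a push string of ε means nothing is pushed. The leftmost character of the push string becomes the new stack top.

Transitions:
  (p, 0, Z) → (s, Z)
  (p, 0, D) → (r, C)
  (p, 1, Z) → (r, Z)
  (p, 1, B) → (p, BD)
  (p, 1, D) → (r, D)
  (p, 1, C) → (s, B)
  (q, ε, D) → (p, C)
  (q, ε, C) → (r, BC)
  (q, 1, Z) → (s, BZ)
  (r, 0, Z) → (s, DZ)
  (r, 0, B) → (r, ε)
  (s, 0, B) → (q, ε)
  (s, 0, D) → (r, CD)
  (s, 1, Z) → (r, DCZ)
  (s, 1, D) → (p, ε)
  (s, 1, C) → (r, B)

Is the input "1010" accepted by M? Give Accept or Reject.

(p, 1010, Z)
  read 1, top Z: go to r, push Z → (r, 010, Z)
  read 0, top Z: go to s, push DZ → (s, 10, DZ)
  read 1, top D: go to p, push ε → (p, 0, Z)
  read 0, top Z: go to s, push Z → (s, ε, Z)
All input consumed; state s ∈ F.

Accept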